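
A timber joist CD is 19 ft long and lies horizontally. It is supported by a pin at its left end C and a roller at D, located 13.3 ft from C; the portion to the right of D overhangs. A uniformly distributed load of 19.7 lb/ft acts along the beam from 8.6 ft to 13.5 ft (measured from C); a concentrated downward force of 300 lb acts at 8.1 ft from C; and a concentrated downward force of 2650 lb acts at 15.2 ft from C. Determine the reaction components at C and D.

Resultant of the distributed load: 19.7 × 4.9 = 96.53 lb at 11.05 ft from C.
Moments about C: D_y·13.3 − (19.7·4.9)·11.05 − 300·8.1 − 2650·15.2 = 0 → D_y = 43776.6565/13.3 = 3291.48 ≈ 3291 lb.
ΣF_y = 0: C_y + 3291.48 − 19.7·4.9 − 300 − 2650 = 0 → C_y = -244.9 lb.
ΣF_x = 0: no horizontal applied forces, so C_x = 0.

C_x = 0, C_y = -244.9 lb, D_y = 3291 lb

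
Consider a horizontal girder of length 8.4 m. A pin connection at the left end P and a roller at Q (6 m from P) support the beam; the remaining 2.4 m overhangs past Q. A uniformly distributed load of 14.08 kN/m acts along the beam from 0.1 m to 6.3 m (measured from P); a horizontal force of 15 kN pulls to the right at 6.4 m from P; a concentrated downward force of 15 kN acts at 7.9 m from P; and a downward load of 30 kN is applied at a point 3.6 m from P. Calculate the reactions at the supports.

P_x = -15.00 kN, P_y = 47.99 kN, Q_y = 84.31 kN

Resultant of the distributed load: 14.08 × 6.2 = 87.296 kN at 3.2 m from P.
ΣM about P: Q_y·6 − (14.08·6.2)·3.2 − 15·7.9 − 30·3.6 = 0 → Q_y = 505.8472/6 = 84.3079 ≈ 84.31 kN.
ΣF_y = 0: P_y + 84.3079 − 14.08·6.2 − 15 − 30 = 0 → P_y = 47.99 kN.
ΣF_x = 0: P_x + 15 = 0 → P_x = -15.00 kN.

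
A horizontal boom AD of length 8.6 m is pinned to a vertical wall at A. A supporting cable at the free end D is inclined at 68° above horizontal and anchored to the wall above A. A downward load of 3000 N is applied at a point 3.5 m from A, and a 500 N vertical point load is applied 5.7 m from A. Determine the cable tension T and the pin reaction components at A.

T = 1674 N, A_x = 627.2 N, A_y = 1948 N

ΣM about A: T·sin68°·8.6 − 3000·3.5 − 500·5.7 = 0 → T = 13350/(8.6·0.927184) = 1674.24 ≈ 1674 N.
ΣF_x = 0: A_x − T·cos68° = 0 → A_x = 1674.24 × 0.374607 = 627.2 N.
ΣF_y = 0: A_y + T·sin68° − 3000 − 500 = 0 → A_y = 3500 − 1674.24 × 0.927184 = 1948 N.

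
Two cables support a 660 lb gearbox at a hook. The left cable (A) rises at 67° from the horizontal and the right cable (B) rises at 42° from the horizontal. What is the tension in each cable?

T_A = 518.7 lb, T_B = 272.7 lb

ΣF_x = 0: −T_A·cos67° + T_B·cos42° = 0 → T_B = 0.525781·T_A.
ΣF_y = 0: T_A·sin67° + T_B·sin42° = 660.
Substitute: T_A·(0.920505 + 0.525781·0.669131) = 660 → T_A = 518.737 ≈ 518.7 lb.
Then T_B = 0.525781 × 518.737 = 272.7 lb.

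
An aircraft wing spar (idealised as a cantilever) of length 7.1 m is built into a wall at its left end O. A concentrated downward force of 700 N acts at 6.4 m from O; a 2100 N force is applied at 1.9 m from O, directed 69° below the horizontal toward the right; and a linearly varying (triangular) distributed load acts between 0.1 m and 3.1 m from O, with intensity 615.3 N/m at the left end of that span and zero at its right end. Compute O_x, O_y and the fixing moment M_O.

Resultant of the triangular load: ½ × 615.3 × 3 = 922.95 N, acting at 1.1 m from O (one-third of the span from the peak).
ΣF_x = 0: O_x + 2100·cos69° = 0 → O_x = -752.6 N.
ΣF_y = 0: O_y − 700 − 2100·sin69° − ½·615.3·3 = 0 → O_y = 3583 N.
ΣM about O: M_O − 700·6.4 − 2100·sin69°·1.9 − (½·615.3·3)·1.1 = 0 → M_O = 9220 N·m.

O_x = -752.6 N, O_y = 3583 N, M_O = 9220 N·m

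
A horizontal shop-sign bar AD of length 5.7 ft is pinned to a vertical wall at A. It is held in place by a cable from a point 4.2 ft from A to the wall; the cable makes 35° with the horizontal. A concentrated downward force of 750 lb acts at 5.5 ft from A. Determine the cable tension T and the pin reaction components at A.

T = 1712 lb, A_x = 1403 lb, A_y = -232.1 lb

ΣM about A: T·sin35°·4.2 − 750·5.5 = 0 → T = 4125/(4.2·0.573576) = 1712.32 ≈ 1712 lb.
ΣF_x = 0: A_x − T·cos35° = 0 → A_x = 1712.32 × 0.819152 = 1403 lb.
ΣF_y = 0: A_y + T·sin35° − 750 = 0 → A_y = 750 − 1712.32 × 0.573576 = -232.1 lb.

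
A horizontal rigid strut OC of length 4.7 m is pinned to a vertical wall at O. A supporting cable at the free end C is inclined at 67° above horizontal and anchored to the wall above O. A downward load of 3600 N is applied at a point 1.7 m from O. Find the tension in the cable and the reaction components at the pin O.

ΣM about O: T·sin67°·4.7 − 3600·1.7 = 0 → T = 6120/(4.7·0.920505) = 1414.58 ≈ 1415 N.
ΣF_x = 0: O_x − T·cos67° = 0 → O_x = 1414.58 × 0.390731 = 552.7 N.
ΣF_y = 0: O_y + T·sin67° − 3600 = 0 → O_y = 3600 − 1414.58 × 0.920505 = 2298 N.

T = 1415 N, O_x = 552.7 N, O_y = 2298 N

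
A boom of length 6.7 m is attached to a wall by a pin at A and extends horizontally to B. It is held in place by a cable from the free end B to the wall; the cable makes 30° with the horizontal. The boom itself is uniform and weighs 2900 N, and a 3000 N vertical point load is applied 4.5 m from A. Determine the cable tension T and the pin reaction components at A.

ΣM about A: T·sin30°·6.7 − 2900·3.35 − 3000·4.5 = 0 → T = 23215/(6.7·0.5) = 6929.85 ≈ 6930 N.
ΣF_x = 0: A_x − T·cos30° = 0 → A_x = 6929.85 × 0.866025 = 6001 N.
ΣF_y = 0: A_y + T·sin30° − 2900 − 3000 = 0 → A_y = 5900 − 6929.85 × 0.5 = 2435 N.

T = 6930 N, A_x = 6001 N, A_y = 2435 N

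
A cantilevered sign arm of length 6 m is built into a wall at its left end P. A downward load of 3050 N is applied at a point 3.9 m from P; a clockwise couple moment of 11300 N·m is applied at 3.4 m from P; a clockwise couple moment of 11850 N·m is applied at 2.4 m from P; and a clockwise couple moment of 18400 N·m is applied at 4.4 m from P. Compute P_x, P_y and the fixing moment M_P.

ΣF_x = 0: P_x = 0.
ΣF_y = 0: P_y − 3050 = 0 → P_y = 3050 N.
ΣM about P: M_P − 3050·3.9 − 11300 − 11850 − 18400 = 0 → M_P = 53440 N·m.

P_x = 0, P_y = 3050 N, M_P = 53440 N·m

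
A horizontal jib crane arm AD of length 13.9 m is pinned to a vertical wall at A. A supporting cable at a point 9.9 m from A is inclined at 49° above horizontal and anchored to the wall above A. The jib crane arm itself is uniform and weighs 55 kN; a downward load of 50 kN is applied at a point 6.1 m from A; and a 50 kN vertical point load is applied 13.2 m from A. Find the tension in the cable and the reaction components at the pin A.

T = 180.3 kN, A_x = 118.3 kN, A_y = 18.91 kN

ΣM about A: T·sin49°·9.9 − 55·6.95 − 50·6.1 − 50·13.2 = 0 → T = 1347.25/(9.9·0.75471) = 180.315 ≈ 180.3 kN.
ΣF_x = 0: A_x − T·cos49° = 0 → A_x = 180.315 × 0.656059 = 118.3 kN.
ΣF_y = 0: A_y + T·sin49° − 55 − 50 − 50 = 0 → A_y = 155 − 180.315 × 0.75471 = 18.91 kN.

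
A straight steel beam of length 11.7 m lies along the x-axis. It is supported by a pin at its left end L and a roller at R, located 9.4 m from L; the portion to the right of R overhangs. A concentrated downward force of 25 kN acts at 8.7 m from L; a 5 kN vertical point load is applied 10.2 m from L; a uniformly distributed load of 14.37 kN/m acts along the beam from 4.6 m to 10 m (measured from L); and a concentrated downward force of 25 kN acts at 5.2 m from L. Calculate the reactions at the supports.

Resultant of the distributed load: 14.37 × 5.4 = 77.598 kN at 7.3 m from L.
Moments about L: R_y·9.4 − 25·8.7 − 5·10.2 − (14.37·5.4)·7.3 − 25·5.2 = 0 → R_y = 964.9654/9.4 = 102.656 ≈ 102.7 kN.
ΣF_y = 0: L_y + 102.656 − 25 − 5 − 14.37·5.4 − 25 = 0 → L_y = 29.94 kN.
ΣF_x = 0: no horizontal applied forces, so L_x = 0.

L_x = 0, L_y = 29.94 kN, R_y = 102.7 kN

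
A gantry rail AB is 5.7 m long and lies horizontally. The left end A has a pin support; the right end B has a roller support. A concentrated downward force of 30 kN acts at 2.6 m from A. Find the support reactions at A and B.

A_x = 0, A_y = 16.32 kN, B_y = 13.68 kN

Taking moments about A: B_y·5.7 − 30·2.6 = 0 → B_y = 78/5.7 = 13.6842 ≈ 13.68 kN.
ΣF_y = 0: A_y + 13.6842 − 30 = 0 → A_y = 16.32 kN.
ΣF_x = 0: no horizontal applied forces, so A_x = 0.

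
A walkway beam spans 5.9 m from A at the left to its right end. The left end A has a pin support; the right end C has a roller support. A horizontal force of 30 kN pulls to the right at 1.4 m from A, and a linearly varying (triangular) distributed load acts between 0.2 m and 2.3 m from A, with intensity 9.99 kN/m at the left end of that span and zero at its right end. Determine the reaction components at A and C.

A_x = -30.00 kN, A_y = 8.889 kN, C_y = 1.600 kN

Resultant of the triangular load: ½ × 9.99 × 2.1 = 10.4895 kN, acting at 0.9 m from A (one-third of the span from the peak).
ΣM about A: C_y·5.9 − (½·9.99·2.1)·0.9 = 0 → C_y = 9.44055/5.9 = 1.60009 ≈ 1.600 kN.
ΣF_y = 0: A_y + 1.60009 − ½·9.99·2.1 = 0 → A_y = 8.889 kN.
ΣF_x = 0: A_x + 30 = 0 → A_x = -30.00 kN.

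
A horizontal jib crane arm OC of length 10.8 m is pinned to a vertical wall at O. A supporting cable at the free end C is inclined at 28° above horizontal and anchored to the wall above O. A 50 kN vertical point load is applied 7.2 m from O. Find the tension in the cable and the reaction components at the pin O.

T = 71.00 kN, O_x = 62.69 kN, O_y = 16.67 kN

ΣM about O: T·sin28°·10.8 − 50·7.2 = 0 → T = 360/(10.8·0.469472) = 71.0017 ≈ 71.00 kN.
ΣF_x = 0: O_x − T·cos28° = 0 → O_x = 71.0017 × 0.882948 = 62.69 kN.
ΣF_y = 0: O_y + T·sin28° − 50 = 0 → O_y = 50 − 71.0017 × 0.469472 = 16.67 kN.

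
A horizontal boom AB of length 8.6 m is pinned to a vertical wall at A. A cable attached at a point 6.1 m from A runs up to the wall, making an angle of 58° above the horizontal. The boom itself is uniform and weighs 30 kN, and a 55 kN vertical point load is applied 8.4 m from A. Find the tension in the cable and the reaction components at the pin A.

T = 114.2 kN, A_x = 60.54 kN, A_y = -11.89 kN

ΣM about A: T·sin58°·6.1 − 30·4.3 − 55·8.4 = 0 → T = 591/(6.1·0.848048) = 114.245 ≈ 114.2 kN.
ΣF_x = 0: A_x − T·cos58° = 0 → A_x = 114.245 × 0.529919 = 60.54 kN.
ΣF_y = 0: A_y + T·sin58° − 30 − 55 = 0 → A_y = 85 − 114.245 × 0.848048 = -11.89 kN.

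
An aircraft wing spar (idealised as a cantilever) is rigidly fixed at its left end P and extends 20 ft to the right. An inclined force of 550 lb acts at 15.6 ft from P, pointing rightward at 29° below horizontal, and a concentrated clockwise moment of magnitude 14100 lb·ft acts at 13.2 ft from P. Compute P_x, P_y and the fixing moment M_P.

ΣF_x = 0: P_x + 550·cos29° = 0 → P_x = -481.0 lb.
ΣF_y = 0: P_y − 550·sin29° = 0 → P_y = 266.6 lb.
ΣM about P: M_P − 550·sin29°·15.6 − 14100 = 0 → M_P = 18260 lb·ft.

P_x = -481.0 lb, P_y = 266.6 lb, M_P = 18260 lb·ft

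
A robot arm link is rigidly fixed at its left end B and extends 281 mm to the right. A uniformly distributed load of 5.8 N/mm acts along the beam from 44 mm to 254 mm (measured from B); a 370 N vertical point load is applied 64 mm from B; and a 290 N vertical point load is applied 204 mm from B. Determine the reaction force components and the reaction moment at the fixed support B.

Resultant of the distributed load: 5.8 × 210 = 1218 N at 149 mm from B.
ΣF_x = 0: B_x = 0.
ΣF_y = 0: B_y − 5.8·210 − 370 − 290 = 0 → B_y = 1878 N.
ΣM about B: M_B − (5.8·210)·149 − 370·64 − 290·204 = 0 → M_B = 264300 N·mm.

B_x = 0, B_y = 1878 N, M_B = 264300 N·mm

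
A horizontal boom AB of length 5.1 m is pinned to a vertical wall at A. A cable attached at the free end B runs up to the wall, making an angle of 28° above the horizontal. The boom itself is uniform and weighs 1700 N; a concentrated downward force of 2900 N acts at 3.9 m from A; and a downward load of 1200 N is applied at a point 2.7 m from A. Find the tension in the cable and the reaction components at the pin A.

T = 7887 N, A_x = 6964 N, A_y = 2097 N

ΣM about A: T·sin28°·5.1 − 1700·2.55 − 2900·3.9 − 1200·2.7 = 0 → T = 18885/(5.1·0.469472) = 7887.46 ≈ 7887 N.
ΣF_x = 0: A_x − T·cos28° = 0 → A_x = 7887.46 × 0.882948 = 6964 N.
ΣF_y = 0: A_y + T·sin28° − 1700 − 2900 − 1200 = 0 → A_y = 5800 − 7887.46 × 0.469472 = 2097 N.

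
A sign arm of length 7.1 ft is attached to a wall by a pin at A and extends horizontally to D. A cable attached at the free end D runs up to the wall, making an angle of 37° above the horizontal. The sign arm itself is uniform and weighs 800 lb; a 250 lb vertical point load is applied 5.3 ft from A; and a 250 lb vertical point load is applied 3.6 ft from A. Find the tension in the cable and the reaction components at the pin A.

ΣM about A: T·sin37°·7.1 − 800·3.55 − 250·5.3 − 250·3.6 = 0 → T = 5065/(7.1·0.601815) = 1185.38 ≈ 1185 lb.
ΣF_x = 0: A_x − T·cos37° = 0 → A_x = 1185.38 × 0.798636 = 946.7 lb.
ΣF_y = 0: A_y + T·sin37° − 800 − 250 − 250 = 0 → A_y = 1300 − 1185.38 × 0.601815 = 586.6 lb.

T = 1185 lb, A_x = 946.7 lb, A_y = 586.6 lb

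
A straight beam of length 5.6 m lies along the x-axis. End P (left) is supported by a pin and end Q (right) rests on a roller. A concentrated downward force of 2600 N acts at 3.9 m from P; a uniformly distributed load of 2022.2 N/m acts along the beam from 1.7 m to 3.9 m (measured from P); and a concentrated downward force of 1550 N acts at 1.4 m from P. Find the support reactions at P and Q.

P_x = 0, P_y = 4176 N, Q_y = 4423 N

Resultant of the distributed load: 2022.2 × 2.2 = 4448.84 N at 2.8 m from P.
Moments about P: Q_y·5.6 − 2600·3.9 − (2022.2·2.2)·2.8 − 1550·1.4 = 0 → Q_y = 24766.752/5.6 = 4422.63 ≈ 4423 N.
ΣF_y = 0: P_y + 4422.63 − 2600 − 2022.2·2.2 − 1550 = 0 → P_y = 4176 N.
ΣF_x = 0: no horizontal applied forces, so P_x = 0.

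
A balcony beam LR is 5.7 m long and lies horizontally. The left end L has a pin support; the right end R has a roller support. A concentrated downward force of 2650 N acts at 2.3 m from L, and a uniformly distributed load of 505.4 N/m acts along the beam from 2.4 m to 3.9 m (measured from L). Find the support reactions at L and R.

L_x = 0, L_y = 1920 N, R_y = 1488 N

Resultant of the distributed load: 505.4 × 1.5 = 758.1 N at 3.15 m from L.
Moments about L: R_y·5.7 − 2650·2.3 − (505.4·1.5)·3.15 = 0 → R_y = 8483.015/5.7 = 1488.25 ≈ 1488 N.
ΣF_y = 0: L_y + 1488.25 − 2650 − 505.4·1.5 = 0 → L_y = 1920 N.
ΣF_x = 0: no horizontal applied forces, so L_x = 0.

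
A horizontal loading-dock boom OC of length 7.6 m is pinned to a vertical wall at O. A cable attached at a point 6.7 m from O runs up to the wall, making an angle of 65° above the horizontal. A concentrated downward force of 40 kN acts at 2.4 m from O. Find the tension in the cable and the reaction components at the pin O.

ΣM about O: T·sin65°·6.7 − 40·2.4 = 0 → T = 96/(6.7·0.906308) = 15.8096 ≈ 15.81 kN.
ΣF_x = 0: O_x − T·cos65° = 0 → O_x = 15.8096 × 0.422618 = 6.681 kN.
ΣF_y = 0: O_y + T·sin65° − 40 = 0 → O_y = 40 − 15.8096 × 0.906308 = 25.67 kN.

T = 15.81 kN, O_x = 6.681 kN, O_y = 25.67 kN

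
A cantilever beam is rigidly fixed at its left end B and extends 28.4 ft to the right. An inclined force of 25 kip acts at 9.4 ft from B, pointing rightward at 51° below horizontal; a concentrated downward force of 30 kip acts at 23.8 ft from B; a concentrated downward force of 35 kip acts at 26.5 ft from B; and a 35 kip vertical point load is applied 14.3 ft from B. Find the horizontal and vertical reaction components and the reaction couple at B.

ΣF_x = 0: B_x + 25·cos51° = 0 → B_x = -15.73 kip.
ΣF_y = 0: B_y − 25·sin51° − 30 − 35 − 35 = 0 → B_y = 119.4 kip.
ΣM about B: M_B − 25·sin51°·9.4 − 30·23.8 − 35·26.5 − 35·14.3 = 0 → M_B = 2325 kip·ft.

B_x = -15.73 kip, B_y = 119.4 kip, M_B = 2325 kip·ft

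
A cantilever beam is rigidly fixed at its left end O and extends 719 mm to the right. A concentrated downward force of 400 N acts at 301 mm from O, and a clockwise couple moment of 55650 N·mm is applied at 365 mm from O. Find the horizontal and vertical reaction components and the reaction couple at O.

ΣF_x = 0: O_x = 0.
ΣF_y = 0: O_y − 400 = 0 → O_y = 400.0 N.
ΣM about O: M_O − 400·301 − 55650 = 0 → M_O = 176000 N·mm.

O_x = 0, O_y = 400.0 N, M_O = 176000 N·mm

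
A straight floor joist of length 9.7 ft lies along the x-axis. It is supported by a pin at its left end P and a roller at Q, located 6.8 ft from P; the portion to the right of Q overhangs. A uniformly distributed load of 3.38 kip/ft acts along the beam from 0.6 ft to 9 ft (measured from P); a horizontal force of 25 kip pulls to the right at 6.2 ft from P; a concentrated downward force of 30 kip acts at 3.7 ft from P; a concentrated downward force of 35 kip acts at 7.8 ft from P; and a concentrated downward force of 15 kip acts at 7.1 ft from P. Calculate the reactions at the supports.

P_x = -25.00 kip, P_y = 16.22 kip, Q_y = 92.17 kip

Resultant of the distributed load: 3.38 × 8.4 = 28.392 kip at 4.8 ft from P.
Taking moments about P: Q_y·6.8 − (3.38·8.4)·4.8 − 30·3.7 − 35·7.8 − 15·7.1 = 0 → Q_y = 626.7816/6.8 = 92.1738 ≈ 92.17 kip.
ΣF_y = 0: P_y + 92.1738 − 3.38·8.4 − 30 − 35 − 15 = 0 → P_y = 16.22 kip.
ΣF_x = 0: P_x + 25 = 0 → P_x = -25.00 kip.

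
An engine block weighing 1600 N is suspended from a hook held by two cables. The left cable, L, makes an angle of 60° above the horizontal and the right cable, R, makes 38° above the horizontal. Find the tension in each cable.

ΣF_x = 0: −T_L·cos60° + T_R·cos38° = 0 → T_R = 0.634509·T_L.
ΣF_y = 0: T_L·sin60° + T_R·sin38° = 1600.
Substitute: T_L·(0.866025 + 0.634509·0.615661) = 1600 → T_L = 1273.21 ≈ 1273 N.
Then T_R = 0.634509 × 1273.21 = 807.9 N.

T_L = 1273 N, T_R = 807.9 N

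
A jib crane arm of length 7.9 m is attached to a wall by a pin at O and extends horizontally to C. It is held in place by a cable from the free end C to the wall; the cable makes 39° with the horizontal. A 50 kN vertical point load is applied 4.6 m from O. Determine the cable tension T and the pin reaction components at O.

T = 46.26 kN, O_x = 35.95 kN, O_y = 20.89 kN

ΣM about O: T·sin39°·7.9 − 50·4.6 = 0 → T = 230/(7.9·0.62932) = 46.2625 ≈ 46.26 kN.
ΣF_x = 0: O_x − T·cos39° = 0 → O_x = 46.2625 × 0.777146 = 35.95 kN.
ΣF_y = 0: O_y + T·sin39° − 50 = 0 → O_y = 50 − 46.2625 × 0.62932 = 20.89 kN.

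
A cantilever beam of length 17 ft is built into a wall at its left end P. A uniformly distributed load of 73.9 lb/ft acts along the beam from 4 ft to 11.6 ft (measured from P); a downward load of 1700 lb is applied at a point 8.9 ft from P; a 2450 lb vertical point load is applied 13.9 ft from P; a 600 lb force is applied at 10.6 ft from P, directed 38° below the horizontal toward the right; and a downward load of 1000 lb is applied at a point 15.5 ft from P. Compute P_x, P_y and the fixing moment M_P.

Resultant of the distributed load: 73.9 × 7.6 = 561.64 lb at 7.8 ft from P.
ΣF_x = 0: P_x + 600·cos38° = 0 → P_x = -472.8 lb.
ΣF_y = 0: P_y − 73.9·7.6 − 1700 − 2450 − 600·sin38° − 1000 = 0 → P_y = 6081 lb.
ΣM about P: M_P − (73.9·7.6)·7.8 − 1700·8.9 − 2450·13.9 − 600·sin38°·10.6 − 1000·15.5 = 0 → M_P = 72980 lb·ft.

P_x = -472.8 lb, P_y = 6081 lb, M_P = 72980 lb·ft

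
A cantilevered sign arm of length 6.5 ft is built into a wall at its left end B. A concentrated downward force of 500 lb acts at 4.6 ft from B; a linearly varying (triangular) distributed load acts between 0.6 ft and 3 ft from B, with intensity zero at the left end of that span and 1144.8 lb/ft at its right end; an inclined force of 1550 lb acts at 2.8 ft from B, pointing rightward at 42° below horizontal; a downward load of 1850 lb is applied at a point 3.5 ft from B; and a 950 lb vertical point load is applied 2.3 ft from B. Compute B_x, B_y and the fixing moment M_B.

B_x = -1152 lb, B_y = 5711 lb, M_B = 16890 lb·ft

Resultant of the triangular load: ½ × 1144.8 × 2.4 = 1373.76 lb, acting at 2.2 ft from B (one-third of the span from the peak).
ΣF_x = 0: B_x + 1550·cos42° = 0 → B_x = -1152 lb.
ΣF_y = 0: B_y − 500 − ½·1144.8·2.4 − 1550·sin42° − 1850 − 950 = 0 → B_y = 5711 lb.
ΣM about B: M_B − 500·4.6 − (½·1144.8·2.4)·2.2 − 1550·sin42°·2.8 − 1850·3.5 − 950·2.3 = 0 → M_B = 16890 lb·ft.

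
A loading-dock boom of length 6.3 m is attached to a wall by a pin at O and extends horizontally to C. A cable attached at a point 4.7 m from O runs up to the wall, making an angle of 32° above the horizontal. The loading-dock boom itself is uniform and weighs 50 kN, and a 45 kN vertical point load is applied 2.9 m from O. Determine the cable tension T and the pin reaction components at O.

ΣM about O: T·sin32°·4.7 − 50·3.15 − 45·2.9 = 0 → T = 288/(4.7·0.529919) = 115.634 ≈ 115.6 kN.
ΣF_x = 0: O_x − T·cos32° = 0 → O_x = 115.634 × 0.848048 = 98.06 kN.
ΣF_y = 0: O_y + T·sin32° − 50 − 45 = 0 → O_y = 95 − 115.634 × 0.529919 = 33.72 kN.

T = 115.6 kN, O_x = 98.06 kN, O_y = 33.72 kN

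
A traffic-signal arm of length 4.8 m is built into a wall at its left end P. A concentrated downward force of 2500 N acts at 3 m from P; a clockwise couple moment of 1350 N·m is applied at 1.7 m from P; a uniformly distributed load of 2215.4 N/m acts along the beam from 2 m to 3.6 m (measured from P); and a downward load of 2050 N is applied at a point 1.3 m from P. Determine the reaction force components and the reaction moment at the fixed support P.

Resultant of the distributed load: 2215.4 × 1.6 = 3544.64 N at 2.8 m from P.
ΣF_x = 0: P_x = 0.
ΣF_y = 0: P_y − 2500 − 2215.4·1.6 − 2050 = 0 → P_y = 8095 N.
ΣM about P: M_P − 2500·3 − 1350 − (2215.4·1.6)·2.8 − 2050·1.3 = 0 → M_P = 21440 N·m.

P_x = 0, P_y = 8095 N, M_P = 21440 N·m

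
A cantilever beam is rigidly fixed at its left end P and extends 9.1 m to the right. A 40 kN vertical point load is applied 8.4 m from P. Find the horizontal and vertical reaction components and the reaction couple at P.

P_x = 0, P_y = 40.00 kN, M_P = 336.0 kN·m

ΣF_x = 0: P_x = 0.
ΣF_y = 0: P_y − 40 = 0 → P_y = 40.00 kN.
ΣM about P: M_P − 40·8.4 = 0 → M_P = 336.0 kN·m.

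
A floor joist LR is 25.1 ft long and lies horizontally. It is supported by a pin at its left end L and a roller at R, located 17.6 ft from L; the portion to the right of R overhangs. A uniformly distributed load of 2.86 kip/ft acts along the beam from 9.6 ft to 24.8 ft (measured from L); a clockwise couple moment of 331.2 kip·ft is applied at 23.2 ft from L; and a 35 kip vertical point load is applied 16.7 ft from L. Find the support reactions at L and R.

L_x = 0, L_y = -16.04 kip, R_y = 94.51 kip

Resultant of the distributed load: 2.86 × 15.2 = 43.472 kip at 17.2 ft from L.
Taking moments about L: R_y·17.6 − (2.86·15.2)·17.2 − 331.2 − 35·16.7 = 0 → R_y = 1663.4184/17.6 = 94.5124 ≈ 94.51 kip.
ΣF_y = 0: L_y + 94.5124 − 2.86·15.2 − 35 = 0 → L_y = -16.04 kip.
ΣF_x = 0: no horizontal applied forces, so L_x = 0.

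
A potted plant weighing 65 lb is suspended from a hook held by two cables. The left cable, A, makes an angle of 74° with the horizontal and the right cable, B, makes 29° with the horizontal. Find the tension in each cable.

ΣF_x = 0: −T_A·cos74° + T_B·cos29° = 0 → T_B = 0.315151·T_A.
ΣF_y = 0: T_A·sin74° + T_B·sin29° = 65.
Substitute: T_A·(0.961262 + 0.315151·0.48481) = 65 → T_A = 58.3457 ≈ 58.35 lb.
Then T_B = 0.315151 × 58.3457 = 18.39 lb.

T_A = 58.35 lb, T_B = 18.39 lb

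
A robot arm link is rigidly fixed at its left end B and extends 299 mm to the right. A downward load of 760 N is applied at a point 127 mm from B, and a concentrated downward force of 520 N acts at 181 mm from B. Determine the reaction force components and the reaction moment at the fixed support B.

B_x = 0, B_y = 1280 N, M_B = 190600 N·mm

ΣF_x = 0: B_x = 0.
ΣF_y = 0: B_y − 760 − 520 = 0 → B_y = 1280 N.
ΣM about B: M_B − 760·127 − 520·181 = 0 → M_B = 190600 N·mm.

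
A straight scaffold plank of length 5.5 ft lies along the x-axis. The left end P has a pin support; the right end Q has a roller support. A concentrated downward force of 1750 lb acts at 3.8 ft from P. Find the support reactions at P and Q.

P_x = 0, P_y = 540.9 lb, Q_y = 1209 lb

Moments about P: Q_y·5.5 − 1750·3.8 = 0 → Q_y = 6650/5.5 = 1209.09 ≈ 1209 lb.
ΣF_y = 0: P_y + 1209.09 − 1750 = 0 → P_y = 540.9 lb.
ΣF_x = 0: no horizontal applied forces, so P_x = 0.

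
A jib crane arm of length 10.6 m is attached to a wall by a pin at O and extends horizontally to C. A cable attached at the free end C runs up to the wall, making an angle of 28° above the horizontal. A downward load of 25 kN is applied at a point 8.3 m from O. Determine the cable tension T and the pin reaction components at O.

ΣM about O: T·sin28°·10.6 − 25·8.3 = 0 → T = 207.5/(10.6·0.469472) = 41.6968 ≈ 41.70 kN.
ΣF_x = 0: O_x − T·cos28° = 0 → O_x = 41.6968 × 0.882948 = 36.82 kN.
ΣF_y = 0: O_y + T·sin28° − 25 = 0 → O_y = 25 − 41.6968 × 0.469472 = 5.425 kN.

T = 41.70 kN, O_x = 36.82 kN, O_y = 5.425 kN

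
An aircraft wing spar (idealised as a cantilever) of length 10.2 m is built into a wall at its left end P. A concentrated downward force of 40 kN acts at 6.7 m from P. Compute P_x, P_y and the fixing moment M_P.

P_x = 0, P_y = 40.00 kN, M_P = 268.0 kN·m

ΣF_x = 0: P_x = 0.
ΣF_y = 0: P_y − 40 = 0 → P_y = 40.00 kN.
ΣM about P: M_P − 40·6.7 = 0 → M_P = 268.0 kN·m.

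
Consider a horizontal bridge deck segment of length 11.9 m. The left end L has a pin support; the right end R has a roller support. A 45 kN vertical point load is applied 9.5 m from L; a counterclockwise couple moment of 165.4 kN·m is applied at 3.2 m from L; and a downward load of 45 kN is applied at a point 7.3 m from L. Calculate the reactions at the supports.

L_x = 0, L_y = 40.37 kN, R_y = 49.63 kN

Taking moments about L: R_y·11.9 − 45·9.5 + 165.4 − 45·7.3 = 0 → R_y = 590.6/11.9 = 49.6303 ≈ 49.63 kN.
ΣF_y = 0: L_y + 49.6303 − 45 − 45 = 0 → L_y = 40.37 kN.
ΣF_x = 0: no horizontal applied forces, so L_x = 0.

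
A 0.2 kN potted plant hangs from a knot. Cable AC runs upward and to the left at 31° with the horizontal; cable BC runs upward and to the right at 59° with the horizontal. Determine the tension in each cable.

ΣF_x = 0: −T_AC·cos31° + T_BC·cos59° = 0 → T_BC = 1.66428·T_AC.
ΣF_y = 0: T_AC·sin31° + T_BC·sin59° = 0.2.
Substitute: T_AC·(0.515038 + 1.66428·0.857167) = 0.2 → T_AC = 0.103008 ≈ 0.1030 kN.
Then T_BC = 1.66428 × 0.103008 = 0.1714 kN.

T_AC = 0.1030 kN, T_BC = 0.1714 kN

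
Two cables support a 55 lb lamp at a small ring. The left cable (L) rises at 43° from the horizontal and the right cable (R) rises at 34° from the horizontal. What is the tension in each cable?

T_L = 46.80 lb, T_R = 41.28 lb

ΣF_x = 0: −T_L·cos43° + T_R·cos34° = 0 → T_R = 0.882172·T_L.
ΣF_y = 0: T_L·sin43° + T_R·sin34° = 55.
Substitute: T_L·(0.681998 + 0.882172·0.559193) = 55 → T_L = 46.7965 ≈ 46.80 lb.
Then T_R = 0.882172 × 46.7965 = 41.28 lb.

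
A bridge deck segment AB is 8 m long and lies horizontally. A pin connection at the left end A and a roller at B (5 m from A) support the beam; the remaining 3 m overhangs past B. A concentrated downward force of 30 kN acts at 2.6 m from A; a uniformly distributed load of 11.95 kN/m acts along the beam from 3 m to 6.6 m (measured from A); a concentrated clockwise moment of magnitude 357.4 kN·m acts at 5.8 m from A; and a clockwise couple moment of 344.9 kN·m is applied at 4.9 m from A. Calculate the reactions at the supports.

Resultant of the distributed load: 11.95 × 3.6 = 43.02 kN at 4.8 m from A.
ΣM about A: B_y·5 − 30·2.6 − (11.95·3.6)·4.8 − 357.4 − 344.9 = 0 → B_y = 986.796/5 = 197.359 ≈ 197.4 kN.
ΣF_y = 0: A_y + 197.359 − 30 − 11.95·3.6 = 0 → A_y = -124.3 kN.
ΣF_x = 0: no horizontal applied forces, so A_x = 0.

A_x = 0, A_y = -124.3 kN, B_y = 197.4 kN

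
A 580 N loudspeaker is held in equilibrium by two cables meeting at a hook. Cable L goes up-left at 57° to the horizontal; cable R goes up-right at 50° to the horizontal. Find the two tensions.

ΣF_x = 0: −T_L·cos57° + T_R·cos50° = 0 → T_R = 0.847308·T_L.
ΣF_y = 0: T_L·sin57° + T_R·sin50° = 580.
Substitute: T_L·(0.838671 + 0.847308·0.766044) = 580 → T_L = 389.851 ≈ 389.9 N.
Then T_R = 0.847308 × 389.851 = 330.3 N.

T_L = 389.9 N, T_R = 330.3 N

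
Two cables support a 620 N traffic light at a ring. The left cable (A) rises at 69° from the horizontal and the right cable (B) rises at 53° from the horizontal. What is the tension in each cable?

ΣF_x = 0: −T_A·cos69° + T_B·cos53° = 0 → T_B = 0.595479·T_A.
ΣF_y = 0: T_A·sin69° + T_B·sin53° = 620.
Substitute: T_A·(0.93358 + 0.595479·0.798636) = 620 → T_A = 439.981 ≈ 440.0 N.
Then T_B = 0.595479 × 439.981 = 262.0 N.

T_A = 440.0 N, T_B = 262.0 N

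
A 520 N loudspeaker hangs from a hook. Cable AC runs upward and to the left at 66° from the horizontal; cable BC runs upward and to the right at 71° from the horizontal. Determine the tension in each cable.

T_AC = 248.2 N, T_BC = 310.1 N

ΣF_x = 0: −T_AC·cos66° + T_BC·cos71° = 0 → T_BC = 1.24931·T_AC.
ΣF_y = 0: T_AC·sin66° + T_BC·sin71° = 520.
Substitute: T_AC·(0.913545 + 1.24931·0.945519) = 520 → T_AC = 248.235 ≈ 248.2 N.
Then T_BC = 1.24931 × 248.235 = 310.1 N.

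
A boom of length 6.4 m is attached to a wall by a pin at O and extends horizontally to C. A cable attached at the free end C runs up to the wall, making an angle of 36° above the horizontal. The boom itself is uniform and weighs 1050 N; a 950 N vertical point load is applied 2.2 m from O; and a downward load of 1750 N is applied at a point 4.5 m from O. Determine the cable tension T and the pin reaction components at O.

T = 3542 N, O_x = 2866 N, O_y = 1668 N

ΣM about O: T·sin36°·6.4 − 1050·3.2 − 950·2.2 − 1750·4.5 = 0 → T = 13325/(6.4·0.587785) = 3542.16 ≈ 3542 N.
ΣF_x = 0: O_x − T·cos36° = 0 → O_x = 3542.16 × 0.809017 = 2866 N.
ΣF_y = 0: O_y + T·sin36° − 1050 − 950 − 1750 = 0 → O_y = 3750 − 3542.16 × 0.587785 = 1668 N.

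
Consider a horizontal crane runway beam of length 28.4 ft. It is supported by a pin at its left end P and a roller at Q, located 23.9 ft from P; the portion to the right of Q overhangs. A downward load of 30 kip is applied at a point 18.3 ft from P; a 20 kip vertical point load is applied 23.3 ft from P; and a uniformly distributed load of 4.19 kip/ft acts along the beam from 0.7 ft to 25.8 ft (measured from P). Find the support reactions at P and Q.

P_x = 0, P_y = 54.40 kip, Q_y = 100.8 kip

Resultant of the distributed load: 4.19 × 25.1 = 105.169 kip at 13.25 ft from P.
Moments about P: Q_y·23.9 − 30·18.3 − 20·23.3 − (4.19·25.1)·13.25 = 0 → Q_y = 2408.48925/23.9 = 100.774 ≈ 100.8 kip.
ΣF_y = 0: P_y + 100.774 − 30 − 20 − 4.19·25.1 = 0 → P_y = 54.40 kip.
ΣF_x = 0: no horizontal applied forces, so P_x = 0.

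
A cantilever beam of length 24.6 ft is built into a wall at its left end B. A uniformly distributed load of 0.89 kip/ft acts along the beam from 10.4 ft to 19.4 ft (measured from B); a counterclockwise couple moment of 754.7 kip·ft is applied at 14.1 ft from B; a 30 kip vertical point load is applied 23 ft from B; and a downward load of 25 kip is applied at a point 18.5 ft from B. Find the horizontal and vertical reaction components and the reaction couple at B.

B_x = 0, B_y = 63.01 kip, M_B = 517.1 kip·ft

Resultant of the distributed load: 0.89 × 9 = 8.01 kip at 14.9 ft from B.
ΣF_x = 0: B_x = 0.
ΣF_y = 0: B_y − 0.89·9 − 30 − 25 = 0 → B_y = 63.01 kip.
ΣM about B: M_B − (0.89·9)·14.9 + 754.7 − 30·23 − 25·18.5 = 0 → M_B = 517.1 kip·ft.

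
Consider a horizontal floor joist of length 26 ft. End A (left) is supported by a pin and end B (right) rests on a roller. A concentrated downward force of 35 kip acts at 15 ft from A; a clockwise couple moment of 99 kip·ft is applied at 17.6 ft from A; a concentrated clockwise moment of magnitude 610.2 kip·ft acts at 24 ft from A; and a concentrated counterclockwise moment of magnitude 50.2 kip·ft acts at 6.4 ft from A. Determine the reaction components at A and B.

A_x = 0, A_y = -10.54 kip, B_y = 45.54 kip

ΣM about A: B_y·26 − 35·15 − 99 − 610.2 + 50.2 = 0 → B_y = 1184/26 = 45.5385 ≈ 45.54 kip.
ΣF_y = 0: A_y + 45.5385 − 35 = 0 → A_y = -10.54 kip.
ΣF_x = 0: no horizontal applied forces, so A_x = 0.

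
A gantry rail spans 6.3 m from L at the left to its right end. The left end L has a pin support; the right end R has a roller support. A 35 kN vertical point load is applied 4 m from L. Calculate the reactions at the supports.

L_x = 0, L_y = 12.78 kN, R_y = 22.22 kN

Taking moments about L: R_y·6.3 − 35·4 = 0 → R_y = 140/6.3 = 22.2222 ≈ 22.22 kN.
ΣF_y = 0: L_y + 22.2222 − 35 = 0 → L_y = 12.78 kN.
ΣF_x = 0: no horizontal applied forces, so L_x = 0.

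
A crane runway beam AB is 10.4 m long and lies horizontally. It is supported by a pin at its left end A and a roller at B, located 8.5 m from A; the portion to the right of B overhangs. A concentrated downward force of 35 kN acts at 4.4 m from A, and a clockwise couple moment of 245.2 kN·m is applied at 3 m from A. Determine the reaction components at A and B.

ΣM about A: B_y·8.5 − 35·4.4 − 245.2 = 0 → B_y = 399.2/8.5 = 46.9647 ≈ 46.96 kN.
ΣF_y = 0: A_y + 46.9647 − 35 = 0 → A_y = -11.96 kN.
ΣF_x = 0: no horizontal applied forces, so A_x = 0.

A_x = 0, A_y = -11.96 kN, B_y = 46.96 kN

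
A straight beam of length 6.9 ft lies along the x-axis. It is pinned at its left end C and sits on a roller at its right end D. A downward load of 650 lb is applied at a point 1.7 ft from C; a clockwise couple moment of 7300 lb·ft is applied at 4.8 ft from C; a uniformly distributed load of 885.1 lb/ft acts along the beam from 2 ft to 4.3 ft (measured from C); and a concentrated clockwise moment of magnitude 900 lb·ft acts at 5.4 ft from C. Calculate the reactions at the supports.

C_x = 0, C_y = 407.8 lb, D_y = 2278 lb

Resultant of the distributed load: 885.1 × 2.3 = 2035.73 lb at 3.15 ft from C.
ΣM about C: D_y·6.9 − 650·1.7 − 7300 − (885.1·2.3)·3.15 − 900 = 0 → D_y = 15717.5495/6.9 = 2277.91 ≈ 2278 lb.
ΣF_y = 0: C_y + 2277.91 − 650 − 885.1·2.3 = 0 → C_y = 407.8 lb.
ΣF_x = 0: no horizontal applied forces, so C_x = 0.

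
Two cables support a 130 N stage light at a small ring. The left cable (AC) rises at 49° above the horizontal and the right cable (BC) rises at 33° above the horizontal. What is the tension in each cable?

ΣF_x = 0: −T_AC·cos49° + T_BC·cos33° = 0 → T_BC = 0.782261·T_AC.
ΣF_y = 0: T_AC·sin49° + T_BC·sin33° = 130.
Substitute: T_AC·(0.75471 + 0.782261·0.544639) = 130 → T_AC = 110.099 ≈ 110.1 N.
Then T_BC = 0.782261 × 110.099 = 86.13 N.

T_AC = 110.1 N, T_BC = 86.13 N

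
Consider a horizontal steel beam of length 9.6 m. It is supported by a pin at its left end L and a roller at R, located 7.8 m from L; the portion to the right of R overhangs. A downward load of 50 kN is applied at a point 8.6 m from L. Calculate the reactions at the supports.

Taking moments about L: R_y·7.8 − 50·8.6 = 0 → R_y = 430/7.8 = 55.1282 ≈ 55.13 kN.
ΣF_y = 0: L_y + 55.1282 − 50 = 0 → L_y = -5.128 kN.
ΣF_x = 0: no horizontal applied forces, so L_x = 0.

L_x = 0, L_y = -5.128 kN, R_y = 55.13 kN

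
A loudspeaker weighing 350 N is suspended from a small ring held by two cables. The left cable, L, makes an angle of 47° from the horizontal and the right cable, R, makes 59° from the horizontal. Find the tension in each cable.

T_L = 187.5 N, T_R = 248.3 N

ΣF_x = 0: −T_L·cos47° + T_R·cos59° = 0 → T_R = 1.32417·T_L.
ΣF_y = 0: T_L·sin47° + T_R·sin59° = 350.
Substitute: T_L·(0.731354 + 1.32417·0.857167) = 350 → T_L = 187.528 ≈ 187.5 N.
Then T_R = 1.32417 × 187.528 = 248.3 N.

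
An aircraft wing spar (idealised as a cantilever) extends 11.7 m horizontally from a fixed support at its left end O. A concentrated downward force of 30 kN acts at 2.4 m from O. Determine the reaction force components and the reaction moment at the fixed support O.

ΣF_x = 0: O_x = 0.
ΣF_y = 0: O_y − 30 = 0 → O_y = 30.00 kN.
ΣM about O: M_O − 30·2.4 = 0 → M_O = 72.00 kN·m.

O_x = 0, O_y = 30.00 kN, M_O = 72.00 kN·m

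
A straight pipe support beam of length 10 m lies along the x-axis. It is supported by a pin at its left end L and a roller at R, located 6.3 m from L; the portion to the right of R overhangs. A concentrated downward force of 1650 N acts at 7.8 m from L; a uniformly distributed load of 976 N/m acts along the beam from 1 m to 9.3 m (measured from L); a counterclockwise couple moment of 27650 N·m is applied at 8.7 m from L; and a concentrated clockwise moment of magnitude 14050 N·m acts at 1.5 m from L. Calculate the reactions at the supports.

Resultant of the distributed load: 976 × 8.3 = 8100.8 N at 5.15 m from L.
Moments about L: R_y·6.3 − 1650·7.8 − (976·8.3)·5.15 + 27650 − 14050 = 0 → R_y = 40989.12/6.3 = 6506.21 ≈ 6506 N.
ΣF_y = 0: L_y + 6506.21 − 1650 − 976·8.3 = 0 → L_y = 3245 N.
ΣF_x = 0: no horizontal applied forces, so L_x = 0.

L_x = 0, L_y = 3245 N, R_y = 6506 N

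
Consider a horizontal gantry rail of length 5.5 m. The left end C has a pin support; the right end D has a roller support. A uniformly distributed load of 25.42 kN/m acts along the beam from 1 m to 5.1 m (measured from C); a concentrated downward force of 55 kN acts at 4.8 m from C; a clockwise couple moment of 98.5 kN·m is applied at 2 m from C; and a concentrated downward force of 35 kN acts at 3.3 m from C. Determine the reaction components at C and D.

Resultant of the distributed load: 25.42 × 4.1 = 104.222 kN at 3.05 m from C.
ΣM about C: D_y·5.5 − (25.42·4.1)·3.05 − 55·4.8 − 98.5 − 35·3.3 = 0 → D_y = 795.8771/5.5 = 144.705 ≈ 144.7 kN.
ΣF_y = 0: C_y + 144.705 − 25.42·4.1 − 55 − 35 = 0 → C_y = 49.52 kN.
ΣF_x = 0: no horizontal applied forces, so C_x = 0.

C_x = 0, C_y = 49.52 kN, D_y = 144.7 kN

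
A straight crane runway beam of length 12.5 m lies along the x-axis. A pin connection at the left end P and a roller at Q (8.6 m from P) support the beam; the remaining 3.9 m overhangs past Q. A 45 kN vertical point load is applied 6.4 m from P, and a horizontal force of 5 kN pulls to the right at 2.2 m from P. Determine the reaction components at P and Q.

P_x = -5.000 kN, P_y = 11.51 kN, Q_y = 33.49 kN

ΣM about P: Q_y·8.6 − 45·6.4 = 0 → Q_y = 288/8.6 = 33.4884 ≈ 33.49 kN.
ΣF_y = 0: P_y + 33.4884 − 45 = 0 → P_y = 11.51 kN.
ΣF_x = 0: P_x + 5 = 0 → P_x = -5.000 kN.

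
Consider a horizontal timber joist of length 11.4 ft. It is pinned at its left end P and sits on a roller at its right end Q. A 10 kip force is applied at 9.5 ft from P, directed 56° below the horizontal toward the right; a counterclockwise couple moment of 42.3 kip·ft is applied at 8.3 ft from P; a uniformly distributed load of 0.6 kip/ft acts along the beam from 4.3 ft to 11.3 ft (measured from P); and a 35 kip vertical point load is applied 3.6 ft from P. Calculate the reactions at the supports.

Resultant of the distributed load: 0.6 × 7 = 4.2 kip at 7.8 ft from P.
Moments about P: Q_y·11.4 − 10·sin56°·9.5 + 42.3 − (0.6·7)·7.8 − 35·3.6 = 0 → Q_y = 195.219/11.4 = 17.1245 ≈ 17.12 kip.
ΣF_y = 0: P_y + 17.1245 − 10·sin56° − 0.6·7 − 35 = 0 → P_y = 30.37 kip.
ΣF_x = 0: P_x + 10·cos56° = 0 → P_x = -5.592 kip.

P_x = -5.592 kip, P_y = 30.37 kip, Q_y = 17.12 kip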